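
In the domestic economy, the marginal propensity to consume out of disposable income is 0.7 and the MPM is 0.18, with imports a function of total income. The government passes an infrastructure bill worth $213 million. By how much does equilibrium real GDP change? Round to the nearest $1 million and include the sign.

+$444 million

Government-spending multiplier = 1/(1 − c + m) = 1/(1 − 0.7 + 0.18) = 1/0.48 ≈ 2.083.
ΔY = k × ΔG = (+$213 million) / 0.48 ≈ +$444 million.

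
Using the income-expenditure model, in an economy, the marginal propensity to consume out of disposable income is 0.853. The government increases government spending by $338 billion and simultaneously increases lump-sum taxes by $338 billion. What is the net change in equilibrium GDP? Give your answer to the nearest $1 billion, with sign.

Expenditure multiplier = 1/(1 − MPC) = 1/(1 − 0.853) = 1/0.147 ≈ 6.803.
ΔG contributes k·ΔG = (+$338 billion) / 0.147 ≈ +$2,299.3 billion.
ΔT of +$338 billion changes first-round spending by −c·ΔT = −$288.314 billion, contributing k·(−c·ΔT) = (−$288.314 billion) / 0.147 ≈ −$1,961.3 billion.
With ΔG = ΔT and no other leakages, the balanced-budget multiplier is 1, so ΔY = ΔG = +$338 billion.

+$338 billion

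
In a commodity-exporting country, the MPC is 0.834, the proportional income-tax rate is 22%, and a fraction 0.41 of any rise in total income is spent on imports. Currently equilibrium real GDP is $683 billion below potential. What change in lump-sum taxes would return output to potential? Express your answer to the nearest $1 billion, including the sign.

Spending multiplier = 1/(1 − c(1−t) + m) = 1/(1 − 0.834×0.78 + 0.41) = 1/0.75948 ≈ 1.317.
Tax multiplier = −c·k = −0.834/0.75948 ≈ −1.098. Need ΔY = +$683 billion, so ΔT = ΔY/(−c·k) = −(+$683 billion) × 0.75948 / 0.834 ≈ −$622 billion.
The government should cut lump-sum taxes by $622 billion.

−$622 billion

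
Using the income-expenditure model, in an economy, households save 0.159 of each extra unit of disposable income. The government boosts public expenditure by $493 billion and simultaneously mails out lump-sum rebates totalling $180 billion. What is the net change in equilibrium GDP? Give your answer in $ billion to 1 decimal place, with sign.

MPC = 1 − MPS = 1 − 0.159 = 0.841.
Expenditure multiplier = 1/(1 − MPC) = 1/(1 − 0.841) = 1/0.159 ≈ 6.289.
ΔG contributes k·ΔG = (+$493 billion) / 0.159 ≈ +$3,100.6 billion.
ΔT of −$180 billion changes first-round spending by −c·ΔT = +$151.38 billion, contributing k·(−c·ΔT) = (+$151.38 billion) / 0.159 ≈ +$952.1 billion.
Net ΔY = k(ΔG − c·ΔT) = (+$644.38 billion) / 0.159 ≈ +$4,052.7 billion.

+$4,052.7 billion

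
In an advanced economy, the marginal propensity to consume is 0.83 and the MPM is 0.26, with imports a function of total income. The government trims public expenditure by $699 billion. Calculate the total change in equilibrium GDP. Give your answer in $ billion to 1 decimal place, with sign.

Expenditure multiplier = 1/(1 − c + m) = 1/(1 − 0.83 + 0.26) = 1/0.43 ≈ 2.326.
ΔY = k × ΔG = (−$699 billion) / 0.43 ≈ −$1,625.6 billion.

−$1,625.6 billion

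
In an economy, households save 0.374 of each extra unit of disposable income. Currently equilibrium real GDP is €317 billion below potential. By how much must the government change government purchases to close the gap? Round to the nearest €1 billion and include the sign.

+€119 billion

MPC = 1 − MPS = 1 − 0.374 = 0.626.
Spending multiplier = 1/(1 − MPC) = 1/(1 − 0.626) = 1/0.374 ≈ 2.674.
Need ΔY = +€317 billion, so ΔG = ΔY/k = (+€317 billion) × 0.374 ≈ +€119 billion.
The government should increase government purchases by €119 billion.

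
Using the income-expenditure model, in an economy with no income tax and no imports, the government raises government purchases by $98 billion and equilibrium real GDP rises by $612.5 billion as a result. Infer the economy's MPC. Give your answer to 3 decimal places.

Implied spending multiplier k = ΔY/ΔG = 612.5/98 = 6.25.
Since k = 1/(1 − MPC), MPC = 1 − 1/k = 1 − ΔG/ΔY = 1 − 98/612.5 = 0.840.

0.840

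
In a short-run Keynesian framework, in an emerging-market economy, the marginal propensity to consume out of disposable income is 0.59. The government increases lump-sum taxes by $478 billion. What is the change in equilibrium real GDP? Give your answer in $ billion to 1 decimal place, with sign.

−$687.9 billion

A lump-sum tax change of +$478 billion shifts disposable income by −$478 billion; first-round consumption changes by −c × ΔT = −0.59 × (+$478 billion) = −$282.02 billion.
Expenditure multiplier = 1/(1 − MPC) = 1/(1 − 0.59) = 1/0.41 ≈ 2.439.
The tax multiplier is −c × k ≈ −1.439, so ΔY = k × (−c·ΔT) = (−$282.02 billion) / 0.41 ≈ −$687.9 billion.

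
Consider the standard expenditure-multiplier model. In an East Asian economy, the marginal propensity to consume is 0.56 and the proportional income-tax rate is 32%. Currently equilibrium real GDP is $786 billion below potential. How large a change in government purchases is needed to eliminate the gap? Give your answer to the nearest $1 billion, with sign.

+$487 billion

Spending multiplier = 1/(1 − c(1−t)) = 1/(1 − 0.56×0.68) = 1/0.6192 ≈ 1.615.
Need ΔY = +$786 billion, so ΔG = ΔY/k = (+$786 billion) × 0.6192 ≈ +$487 billion.
The government should increase government purchases by $487 billion.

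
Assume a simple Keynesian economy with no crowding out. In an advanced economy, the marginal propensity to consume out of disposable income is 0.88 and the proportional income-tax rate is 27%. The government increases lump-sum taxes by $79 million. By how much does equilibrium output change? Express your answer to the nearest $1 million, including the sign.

−$194 million

A lump-sum tax change of +$79 million shifts disposable income by −$79 million; first-round consumption changes by −c × ΔT = −0.88 × (+$79 million) = −$69.52 million.
Expenditure multiplier = 1/(1 − c(1−t)) = 1/(1 − 0.88×0.73) = 1/0.3576 ≈ 2.796.
The tax multiplier is −c × k ≈ −2.461, so ΔY = k × (−c·ΔT) = (−$69.52 million) / 0.3576 ≈ −$194 million.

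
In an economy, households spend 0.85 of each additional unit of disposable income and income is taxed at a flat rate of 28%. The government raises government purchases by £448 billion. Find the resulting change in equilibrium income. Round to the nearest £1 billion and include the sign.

Spending multiplier = 1/(1 − c(1−t)) = 1/(1 − 0.85×0.72) = 1/0.388 ≈ 2.577.
ΔY = k × ΔG = (+£448 billion) / 0.388 ≈ +£1,155 billion.

+£1,155 billion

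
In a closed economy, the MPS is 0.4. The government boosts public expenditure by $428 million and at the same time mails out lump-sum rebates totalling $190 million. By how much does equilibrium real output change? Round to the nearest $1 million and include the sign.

+$1,355 million

MPC = 1 − MPS = 1 − 0.4 = 0.6.
Expenditure multiplier = 1/(1 − MPC) = 1/(1 − 0.6) = 1/0.4 = 2.5.
ΔG contributes k·ΔG = (+$428 million) / 0.4 = +$1,070 million.
ΔT of −$190 million changes first-round spending by −c·ΔT = +$114 million, contributing k·(−c·ΔT) = (+$114 million) / 0.4 = +$285 million.
Net ΔY = k(ΔG − c·ΔT) = (+$542 million) / 0.4 = +$1,355 million.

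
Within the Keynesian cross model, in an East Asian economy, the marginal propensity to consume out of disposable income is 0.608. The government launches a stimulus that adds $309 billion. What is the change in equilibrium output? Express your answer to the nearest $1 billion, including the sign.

+$788 billion

Spending multiplier = 1/(1 − MPC) = 1/(1 − 0.608) = 1/0.392 ≈ 2.551.
ΔY = k × ΔG = (+$309 billion) / 0.392 ≈ +$788 billion.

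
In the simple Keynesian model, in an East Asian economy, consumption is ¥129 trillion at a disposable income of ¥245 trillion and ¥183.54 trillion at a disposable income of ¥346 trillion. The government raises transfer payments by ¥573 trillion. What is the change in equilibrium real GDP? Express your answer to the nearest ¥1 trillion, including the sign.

+¥673 trillion

MPC = ΔC/ΔYd = (183.54 − 129)/(346 − 245) = 54.54/101 = 0.54.
The transfer change shifts disposable income by +¥573 trillion, so first-round consumption changes by c·ΔTR = 0.54 × (+¥573 trillion) = +¥309.42 trillion.
Expenditure multiplier = 1/(1 − MPC) = 1/(1 − 0.54) = 1/0.46 ≈ 2.174.
The transfer multiplier is c × k ≈ 1.174, so ΔY = k × (c·ΔTR) = (+¥309.42 trillion) / 0.46 ≈ +¥673 trillion.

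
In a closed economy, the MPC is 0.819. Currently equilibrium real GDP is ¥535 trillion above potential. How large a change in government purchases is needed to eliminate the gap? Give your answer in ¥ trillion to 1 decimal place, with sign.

Spending multiplier = 1/(1 − MPC) = 1/(1 − 0.819) = 1/0.181 ≈ 5.525.
Need ΔY = −¥535 trillion, so ΔG = ΔY/k = (−¥535 trillion) × 0.181 ≈ −¥96.8 trillion.
The government should cut government purchases by ¥96.8 trillion.

−¥96.8 trillion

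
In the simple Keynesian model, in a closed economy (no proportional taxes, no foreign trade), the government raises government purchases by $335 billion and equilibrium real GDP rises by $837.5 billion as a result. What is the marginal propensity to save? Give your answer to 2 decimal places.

Implied spending multiplier k = ΔY/ΔG = 837.5/335 = 2.5.
Since k = 1/(1 − MPC), MPC = 1 − 1/k = 1 − ΔG/ΔY = 1 − 335/837.5 = 0.60.
MPS = 1 − MPC = 0.40.

0.40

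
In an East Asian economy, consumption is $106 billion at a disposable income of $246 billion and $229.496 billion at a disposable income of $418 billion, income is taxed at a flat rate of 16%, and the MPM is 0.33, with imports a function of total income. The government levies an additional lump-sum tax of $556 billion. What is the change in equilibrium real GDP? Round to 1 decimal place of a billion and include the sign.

−$549.2 billion

MPC = ΔC/ΔYd = (229.496 − 106)/(418 − 246) = 123.496/172 = 0.718.
A lump-sum tax change of +$556 billion shifts disposable income by −$556 billion; first-round consumption changes by −c × ΔT = −0.718 × (+$556 billion) = −$399.208 billion.
Expenditure multiplier = 1/(1 − c(1−t) + m) = 1/(1 − 0.718×0.84 + 0.33) = 1/0.72688 ≈ 1.376.
The tax multiplier is −c × k ≈ −0.988, so ΔY = k × (−c·ΔT) = (−$399.208 billion) / 0.72688 ≈ −$549.2 billion.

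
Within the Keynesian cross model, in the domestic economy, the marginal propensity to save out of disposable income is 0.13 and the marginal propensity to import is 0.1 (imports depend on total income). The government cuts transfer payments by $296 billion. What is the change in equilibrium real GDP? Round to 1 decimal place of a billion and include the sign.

−$1,119.7 billion

MPC = 1 − MPS = 1 − 0.13 = 0.87.
The transfer change shifts disposable income by −$296 billion, so first-round consumption changes by c·ΔTR = 0.87 × (−$296 billion) = −$257.52 billion.
Expenditure multiplier = 1/(1 − c + m) = 1/(1 − 0.87 + 0.1) = 1/0.23 ≈ 4.348.
The transfer multiplier is c × k ≈ 3.783, so ΔY = k × (c·ΔTR) = (−$257.52 billion) / 0.23 ≈ −$1,119.7 billion.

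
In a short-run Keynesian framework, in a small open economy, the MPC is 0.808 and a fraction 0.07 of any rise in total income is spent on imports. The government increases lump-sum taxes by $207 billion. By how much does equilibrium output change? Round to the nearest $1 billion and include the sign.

A lump-sum tax change of +$207 billion shifts disposable income by −$207 billion; first-round consumption changes by −c × ΔT = −0.808 × (+$207 billion) = −$167.256 billion.
Expenditure multiplier = 1/(1 − c + m) = 1/(1 − 0.808 + 0.07) = 1/0.262 ≈ 3.817.
The tax multiplier is −c × k ≈ −3.084, so ΔY = k × (−c·ΔT) = (−$167.256 billion) / 0.262 ≈ −$638 billion.

−$638 billion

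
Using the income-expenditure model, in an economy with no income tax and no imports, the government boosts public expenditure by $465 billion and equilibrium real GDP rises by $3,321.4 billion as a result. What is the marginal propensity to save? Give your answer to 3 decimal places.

0.140

Implied spending multiplier k = ΔY/ΔG = 3,321.4/465 ≈ 7.1428.
Since k = 1/(1 − MPC), MPC = 1 − 1/k = 1 − ΔG/ΔY = 1 − 465/3,321.4 ≈ 0.860.
MPS = 1 − MPC = 0.140.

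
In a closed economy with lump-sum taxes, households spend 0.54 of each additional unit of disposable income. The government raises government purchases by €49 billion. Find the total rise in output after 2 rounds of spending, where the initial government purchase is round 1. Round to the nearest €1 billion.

Round 1 adds ΔG = €49 billion; each later round is MPC = 0.54 times the previous.
After 2 rounds: 49 + 26.46 = ΔG·(1 − c^2)/(1 − c) = 49 × (1 − 0.2916)/0.46 ≈ €75 billion.

€75 billion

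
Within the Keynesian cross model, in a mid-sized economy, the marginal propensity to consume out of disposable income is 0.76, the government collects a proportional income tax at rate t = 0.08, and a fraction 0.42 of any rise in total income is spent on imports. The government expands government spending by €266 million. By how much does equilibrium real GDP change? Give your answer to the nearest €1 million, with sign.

+€369 million

Government-spending multiplier = 1/(1 − c(1−t) + m) = 1/(1 − 0.76×0.92 + 0.42) = 1/0.7208 ≈ 1.387.
ΔY = k × ΔG = (+€266 million) / 0.7208 ≈ +€369 million.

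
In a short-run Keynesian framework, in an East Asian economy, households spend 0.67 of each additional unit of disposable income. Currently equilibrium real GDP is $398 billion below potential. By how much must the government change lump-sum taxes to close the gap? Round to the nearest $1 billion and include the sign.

−$196 billion

Spending multiplier = 1/(1 − MPC) = 1/(1 − 0.67) = 1/0.33 ≈ 3.03.
Tax multiplier = −c·k = −0.67/0.33 ≈ −2.03. Need ΔY = +$398 billion, so ΔT = ΔY/(−c·k) = −(+$398 billion) × 0.33 / 0.67 ≈ −$196 billion.
The government should cut lump-sum taxes by $196 billion.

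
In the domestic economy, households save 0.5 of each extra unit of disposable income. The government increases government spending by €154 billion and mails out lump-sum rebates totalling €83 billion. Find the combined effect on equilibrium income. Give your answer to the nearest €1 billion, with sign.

+€391 billion

MPC = 1 − MPS = 1 − 0.5 = 0.5.
Expenditure multiplier = 1/(1 − MPC) = 1/(1 − 0.5) = 1/0.5 = 2.
ΔG contributes k·ΔG = (+€154 billion) / 0.5 = +€308 billion.
ΔT of −€83 billion changes first-round spending by −c·ΔT = +€41.5 billion, contributing k·(−c·ΔT) = (+€41.5 billion) / 0.5 = +€83 billion.
Net ΔY = k(ΔG − c·ΔT) = (+€195.5 billion) / 0.5 = +€391 billion.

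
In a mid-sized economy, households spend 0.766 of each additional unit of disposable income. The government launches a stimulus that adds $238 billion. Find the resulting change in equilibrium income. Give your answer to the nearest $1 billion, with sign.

Government-spending multiplier = 1/(1 − MPC) = 1/(1 − 0.766) = 1/0.234 ≈ 4.274.
ΔY = k × ΔG = (+$238 billion) / 0.234 ≈ +$1,017 billion.

+$1,017 billion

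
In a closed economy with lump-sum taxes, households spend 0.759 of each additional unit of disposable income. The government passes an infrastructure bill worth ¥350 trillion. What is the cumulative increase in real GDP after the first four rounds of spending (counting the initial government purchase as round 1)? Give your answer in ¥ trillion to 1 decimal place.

¥970.3 trillion

Round 1 adds ΔG = ¥350 trillion; each later round is MPC = 0.759 times the previous.
After 4 rounds: 350 + 265.65 + 201.62835 + 153.03591765 = ΔG·(1 − c^4)/(1 − c) = 350 × (1 − 0.331869318561)/0.241 ≈ ¥970.3 trillion.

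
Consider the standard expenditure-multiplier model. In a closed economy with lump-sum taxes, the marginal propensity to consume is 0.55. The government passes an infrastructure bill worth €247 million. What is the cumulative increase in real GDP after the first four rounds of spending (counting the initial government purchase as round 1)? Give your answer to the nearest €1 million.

€499 million

Round 1 adds ΔG = €247 million; each later round is MPC = 0.55 times the previous.
After 4 rounds: 247 + 135.85 + 74.7175 + 41.094625 = ΔG·(1 − c^4)/(1 − c) = 247 × (1 − 0.09150625)/0.45 ≈ €499 million.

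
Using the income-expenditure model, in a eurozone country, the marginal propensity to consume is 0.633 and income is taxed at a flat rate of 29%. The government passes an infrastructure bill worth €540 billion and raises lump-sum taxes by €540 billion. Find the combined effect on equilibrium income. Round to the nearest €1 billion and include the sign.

Expenditure multiplier = 1/(1 − c(1−t)) = 1/(1 − 0.633×0.71) = 1/0.55057 ≈ 1.816.
ΔG contributes k·ΔG = (+€540 billion) / 0.55057 ≈ +€980.8 billion.
ΔT of +€540 billion changes first-round spending by −c·ΔT = −€341.82 billion, contributing k·(−c·ΔT) = (−€341.82 billion) / 0.55057 ≈ −€620.8 billion.
Net ΔY = k(ΔG − c·ΔT) = (+€198.18 billion) / 0.55057 ≈ +€360 billion.

+€360 billion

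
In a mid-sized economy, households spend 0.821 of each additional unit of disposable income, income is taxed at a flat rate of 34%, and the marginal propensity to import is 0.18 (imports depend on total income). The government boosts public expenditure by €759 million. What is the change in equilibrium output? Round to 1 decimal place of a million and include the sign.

+€1,189.4 million

Government-spending multiplier = 1/(1 − c(1−t) + m) = 1/(1 − 0.821×0.66 + 0.18) = 1/0.63814 ≈ 1.567.
ΔY = k × ΔG = (+€759 million) / 0.63814 ≈ +€1,189.4 million.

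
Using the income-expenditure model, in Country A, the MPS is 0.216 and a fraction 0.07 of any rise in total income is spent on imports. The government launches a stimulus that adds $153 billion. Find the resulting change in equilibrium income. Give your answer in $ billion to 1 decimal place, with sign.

MPC = 1 − MPS = 1 − 0.216 = 0.784.
Government-spending multiplier = 1/(1 − c + m) = 1/(1 − 0.784 + 0.07) = 1/0.286 ≈ 3.497.
ΔY = k × ΔG = (+$153 billion) / 0.286 ≈ +$535 billion.

+$535.0 billion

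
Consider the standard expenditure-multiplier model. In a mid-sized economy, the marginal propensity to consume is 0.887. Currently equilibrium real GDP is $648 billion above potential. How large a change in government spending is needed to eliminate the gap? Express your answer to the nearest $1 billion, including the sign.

Spending multiplier = 1/(1 − MPC) = 1/(1 − 0.887) = 1/0.113 ≈ 8.85.
Need ΔY = −$648 billion, so ΔG = ΔY/k = (−$648 billion) × 0.113 ≈ −$73 billion.
The government should cut government spending by $73 billion.

−$73 billion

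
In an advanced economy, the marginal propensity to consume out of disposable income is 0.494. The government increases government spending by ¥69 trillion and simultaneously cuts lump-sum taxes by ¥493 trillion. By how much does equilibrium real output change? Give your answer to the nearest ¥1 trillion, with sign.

Expenditure multiplier = 1/(1 − MPC) = 1/(1 − 0.494) = 1/0.506 ≈ 1.976.
ΔG contributes k·ΔG = (+¥69 trillion) / 0.506 ≈ +¥136.4 trillion.
ΔT of −¥493 trillion changes first-round spending by −c·ΔT = +¥243.542 trillion, contributing k·(−c·ΔT) = (+¥243.542 trillion) / 0.506 ≈ +¥481.3 trillion.
Net ΔY = k(ΔG − c·ΔT) = (+¥312.542 trillion) / 0.506 ≈ +¥618 trillion.

+¥618 trillion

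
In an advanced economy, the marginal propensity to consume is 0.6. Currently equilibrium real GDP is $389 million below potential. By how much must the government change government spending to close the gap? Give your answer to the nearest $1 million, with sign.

+$156 million

Spending multiplier = 1/(1 − MPC) = 1/(1 − 0.6) = 1/0.4 = 2.5.
Need ΔY = +$389 million, so ΔG = ΔY/k = (+$389 million) × 0.4 ≈ +$156 million.
The government should increase government spending by $156 million.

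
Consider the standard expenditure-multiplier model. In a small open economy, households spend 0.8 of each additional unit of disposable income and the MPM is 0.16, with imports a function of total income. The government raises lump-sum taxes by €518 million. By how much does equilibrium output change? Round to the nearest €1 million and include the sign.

−€1,151 million

A lump-sum tax change of +€518 million shifts disposable income by −€518 million; first-round consumption changes by −c × ΔT = −0.8 × (+€518 million) = −€414.4 million.
Expenditure multiplier = 1/(1 − c + m) = 1/(1 − 0.8 + 0.16) = 1/0.36 ≈ 2.778.
The tax multiplier is −c × k ≈ −2.222, so ΔY = k × (−c·ΔT) = (−€414.4 million) / 0.36 ≈ −€1,151 million.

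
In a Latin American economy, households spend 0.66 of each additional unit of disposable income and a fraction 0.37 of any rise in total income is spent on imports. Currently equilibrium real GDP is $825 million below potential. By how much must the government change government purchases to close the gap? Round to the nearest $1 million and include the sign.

Spending multiplier = 1/(1 − c + m) = 1/(1 − 0.66 + 0.37) = 1/0.71 ≈ 1.408.
Need ΔY = +$825 million, so ΔG = ΔY/k = (+$825 million) × 0.71 ≈ +$586 million.
The government should increase government purchases by $586 million.

+$586 million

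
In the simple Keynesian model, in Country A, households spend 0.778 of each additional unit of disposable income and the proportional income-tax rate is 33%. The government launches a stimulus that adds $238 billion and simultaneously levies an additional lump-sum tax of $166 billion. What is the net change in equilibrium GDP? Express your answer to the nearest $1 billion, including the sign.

Expenditure multiplier = 1/(1 − c(1−t)) = 1/(1 − 0.778×0.67) = 1/0.47874 ≈ 2.089.
ΔG contributes k·ΔG = (+$238 billion) / 0.47874 ≈ +$497.1 billion.
ΔT of +$166 billion changes first-round spending by −c·ΔT = −$129.148 billion, contributing k·(−c·ΔT) = (−$129.148 billion) / 0.47874 ≈ −$269.8 billion.
Net ΔY = k(ΔG − c·ΔT) = (+$108.852 billion) / 0.47874 ≈ +$227 billion.

+$227 billion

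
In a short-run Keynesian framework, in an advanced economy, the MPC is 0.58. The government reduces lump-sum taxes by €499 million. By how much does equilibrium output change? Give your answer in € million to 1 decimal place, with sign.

A lump-sum tax change of −€499 million shifts disposable income by +€499 million; first-round consumption changes by −c × ΔT = −0.58 × (−€499 million) = +€289.42 million.
Expenditure multiplier = 1/(1 − MPC) = 1/(1 − 0.58) = 1/0.42 ≈ 2.381.
The tax multiplier is −c × k ≈ −1.381, so ΔY = k × (−c·ΔT) = (+€289.42 million) / 0.42 ≈ +€689.1 million.

+€689.1 million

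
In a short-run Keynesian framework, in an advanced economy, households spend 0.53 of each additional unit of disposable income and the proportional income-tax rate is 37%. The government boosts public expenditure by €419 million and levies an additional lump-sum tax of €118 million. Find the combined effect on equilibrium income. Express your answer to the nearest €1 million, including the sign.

+€535 million

Expenditure multiplier = 1/(1 − c(1−t)) = 1/(1 − 0.53×0.63) = 1/0.6661 ≈ 1.501.
ΔG contributes k·ΔG = (+€419 million) / 0.6661 ≈ +€629 million.
ΔT of +€118 million changes first-round spending by −c·ΔT = −€62.54 million, contributing k·(−c·ΔT) = (−€62.54 million) / 0.6661 ≈ −€93.9 million.
Net ΔY = k(ΔG − c·ΔT) = (+€356.46 million) / 0.6661 ≈ +€535 million.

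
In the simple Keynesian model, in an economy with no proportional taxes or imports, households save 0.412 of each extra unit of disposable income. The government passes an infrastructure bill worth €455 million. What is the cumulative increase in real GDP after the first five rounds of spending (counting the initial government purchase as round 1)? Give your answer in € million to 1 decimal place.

€1,026.7 million

MPC = 1 − MPS = 1 − 0.412 = 0.588.
Round 1 adds ΔG = €455 million; each later round is MPC = 0.588 times the previous.
After 5 rounds: 455 + 267.54 + 157.31352 + 92.50034976 + 54.39020565888 = ΔG·(1 − c^5)/(1 − c) = 455 × (1 − 0.070288881159168)/0.412 ≈ €1,026.7 million.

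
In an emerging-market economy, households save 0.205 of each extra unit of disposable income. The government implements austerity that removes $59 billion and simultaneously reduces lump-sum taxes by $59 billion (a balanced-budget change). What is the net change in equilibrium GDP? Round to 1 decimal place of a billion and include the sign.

−$59.0 billion

MPC = 1 − MPS = 1 − 0.205 = 0.795.
Expenditure multiplier = 1/(1 − MPC) = 1/(1 − 0.795) = 1/0.205 ≈ 4.878.
ΔG contributes k·ΔG = (−$59 billion) / 0.205 ≈ −$287.8 billion.
ΔT of −$59 billion changes first-round spending by −c·ΔT = +$46.905 billion, contributing k·(−c·ΔT) = (+$46.905 billion) / 0.205 ≈ +$228.8 billion.
With ΔG = ΔT and no other leakages, the balanced-budget multiplier is 1, so ΔY = ΔG = −$59 billion.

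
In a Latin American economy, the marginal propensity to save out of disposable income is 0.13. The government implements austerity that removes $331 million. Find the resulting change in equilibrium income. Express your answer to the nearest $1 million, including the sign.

−$2,546 million

MPC = 1 − MPS = 1 − 0.13 = 0.87.
Government-spending multiplier = 1/(1 − MPC) = 1/(1 − 0.87) = 1/0.13 ≈ 7.692.
ΔY = k × ΔG = (−$331 million) / 0.13 ≈ −$2,546 million.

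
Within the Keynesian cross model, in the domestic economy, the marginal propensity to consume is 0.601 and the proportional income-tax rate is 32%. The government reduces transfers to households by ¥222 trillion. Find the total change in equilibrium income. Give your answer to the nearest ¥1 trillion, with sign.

−¥226 trillion

The transfer change shifts disposable income by −¥222 trillion, so first-round consumption changes by c·ΔTR = 0.601 × (−¥222 trillion) = −¥133.422 trillion.
Expenditure multiplier = 1/(1 − c(1−t)) = 1/(1 − 0.601×0.68) = 1/0.59132 ≈ 1.691.
The transfer multiplier is c × k ≈ 1.016, so ΔY = k × (c·ΔTR) = (−¥133.422 trillion) / 0.59132 ≈ −¥226 trillion.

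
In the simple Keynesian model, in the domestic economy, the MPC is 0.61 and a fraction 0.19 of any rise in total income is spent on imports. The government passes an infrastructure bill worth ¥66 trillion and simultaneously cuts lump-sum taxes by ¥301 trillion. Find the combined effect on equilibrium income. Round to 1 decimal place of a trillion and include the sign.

+¥430.4 trillion

Expenditure multiplier = 1/(1 − c + m) = 1/(1 − 0.61 + 0.19) = 1/0.58 ≈ 1.724.
ΔG contributes k·ΔG = (+¥66 trillion) / 0.58 ≈ +¥113.8 trillion.
ΔT of −¥301 trillion changes first-round spending by −c·ΔT = +¥183.61 trillion, contributing k·(−c·ΔT) = (+¥183.61 trillion) / 0.58 ≈ +¥316.6 trillion.
Net ΔY = k(ΔG − c·ΔT) = (+¥249.61 trillion) / 0.58 ≈ +¥430.4 trillion.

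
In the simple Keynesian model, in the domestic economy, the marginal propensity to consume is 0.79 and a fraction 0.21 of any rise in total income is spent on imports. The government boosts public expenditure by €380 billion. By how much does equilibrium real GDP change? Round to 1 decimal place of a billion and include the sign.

Spending multiplier = 1/(1 − c + m) = 1/(1 − 0.79 + 0.21) = 1/0.42 ≈ 2.381.
ΔY = k × ΔG = (+€380 billion) / 0.42 ≈ +€904.8 billion.

+€904.8 billion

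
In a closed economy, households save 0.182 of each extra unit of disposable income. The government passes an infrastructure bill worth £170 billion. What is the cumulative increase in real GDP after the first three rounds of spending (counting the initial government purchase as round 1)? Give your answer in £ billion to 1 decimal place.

£422.8 billion

MPC = 1 − MPS = 1 − 0.182 = 0.818.
Round 1 adds ΔG = £170 billion; each later round is MPC = 0.818 times the previous.
After 3 rounds: 170 + 139.06 + 113.75108 = ΔG·(1 − c^3)/(1 − c) = 170 × (1 − 0.547343432)/0.182 ≈ £422.8 billion.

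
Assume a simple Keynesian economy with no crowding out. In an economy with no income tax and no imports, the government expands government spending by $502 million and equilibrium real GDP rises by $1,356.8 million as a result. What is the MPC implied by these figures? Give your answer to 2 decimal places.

0.63

Implied spending multiplier k = ΔY/ΔG = 1,356.8/502 ≈ 2.7028.
Since k = 1/(1 − MPC), MPC = 1 − 1/k = 1 − ΔG/ΔY = 1 − 502/1,356.8 ≈ 0.63.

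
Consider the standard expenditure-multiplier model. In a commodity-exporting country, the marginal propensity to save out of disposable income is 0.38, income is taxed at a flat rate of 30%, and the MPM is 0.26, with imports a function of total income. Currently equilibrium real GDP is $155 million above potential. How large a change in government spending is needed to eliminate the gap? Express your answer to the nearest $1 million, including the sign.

−$128 million

MPC = 1 − MPS = 1 − 0.38 = 0.62.
Spending multiplier = 1/(1 − c(1−t) + m) = 1/(1 − 0.62×0.7 + 0.26) = 1/0.826 ≈ 1.211.
Need ΔY = −$155 million, so ΔG = ΔY/k = (−$155 million) × 0.826 ≈ −$128 million.
The government should cut government spending by $128 million.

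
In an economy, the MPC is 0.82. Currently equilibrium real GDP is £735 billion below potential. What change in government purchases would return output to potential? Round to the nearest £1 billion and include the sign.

+£132 billion

Spending multiplier = 1/(1 − MPC) = 1/(1 − 0.82) = 1/0.18 ≈ 5.556.
Need ΔY = +£735 billion, so ΔG = ΔY/k = (+£735 billion) × 0.18 ≈ +£132 billion.
The government should increase government purchases by £132 billion.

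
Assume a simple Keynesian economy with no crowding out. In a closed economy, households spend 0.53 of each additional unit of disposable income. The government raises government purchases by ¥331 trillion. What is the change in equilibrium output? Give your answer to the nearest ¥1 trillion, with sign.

+¥704 trillion

Expenditure multiplier = 1/(1 − MPC) = 1/(1 − 0.53) = 1/0.47 ≈ 2.128.
ΔY = k × ΔG = (+¥331 trillion) / 0.47 ≈ +¥704 trillion.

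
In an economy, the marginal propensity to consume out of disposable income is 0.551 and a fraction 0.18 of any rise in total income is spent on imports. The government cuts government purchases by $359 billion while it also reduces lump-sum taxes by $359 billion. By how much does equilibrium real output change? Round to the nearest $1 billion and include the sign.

−$256 billion

Expenditure multiplier = 1/(1 − c + m) = 1/(1 − 0.551 + 0.18) = 1/0.629 ≈ 1.59.
ΔG contributes k·ΔG = (−$359 billion) / 0.629 ≈ −$570.7 billion.
ΔT of −$359 billion changes first-round spending by −c·ΔT = +$197.809 billion, contributing k·(−c·ΔT) = (+$197.809 billion) / 0.629 ≈ +$314.5 billion.
Net ΔY = k(ΔG − c·ΔT) = (−$161.191 billion) / 0.629 ≈ −$256 billion.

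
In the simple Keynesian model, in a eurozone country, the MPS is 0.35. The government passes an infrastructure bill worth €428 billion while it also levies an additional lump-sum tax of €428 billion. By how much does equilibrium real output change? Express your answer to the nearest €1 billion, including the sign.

MPC = 1 − MPS = 1 − 0.35 = 0.65.
Expenditure multiplier = 1/(1 − MPC) = 1/(1 − 0.65) = 1/0.35 ≈ 2.857.
ΔG contributes k·ΔG = (+€428 billion) / 0.35 ≈ +€1,222.9 billion.
ΔT of +€428 billion changes first-round spending by −c·ΔT = −€278.2 billion, contributing k·(−c·ΔT) = (−€278.2 billion) / 0.35 ≈ −€794.9 billion.
With ΔG = ΔT and no other leakages, the balanced-budget multiplier is 1, so ΔY = ΔG = +€428 billion.

+€428 billion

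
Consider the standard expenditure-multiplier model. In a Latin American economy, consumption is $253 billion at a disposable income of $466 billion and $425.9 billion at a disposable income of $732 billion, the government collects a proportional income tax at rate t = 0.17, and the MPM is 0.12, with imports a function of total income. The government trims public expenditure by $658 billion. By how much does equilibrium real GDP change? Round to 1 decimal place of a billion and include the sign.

−$1,133.5 billion

MPC = ΔC/ΔYd = (425.9 − 253)/(732 − 466) = 172.9/266 = 0.65.
Government-spending multiplier = 1/(1 − c(1−t) + m) = 1/(1 − 0.65×0.83 + 0.12) = 1/0.5805 ≈ 1.723.
ΔY = k × ΔG = (−$658 billion) / 0.5805 ≈ −$1,133.5 billion.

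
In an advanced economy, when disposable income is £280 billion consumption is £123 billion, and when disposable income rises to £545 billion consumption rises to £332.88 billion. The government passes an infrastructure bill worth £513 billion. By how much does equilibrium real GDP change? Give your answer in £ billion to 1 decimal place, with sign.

+£2,466.3 billion

MPC = ΔC/ΔYd = (332.88 − 123)/(545 − 280) = 209.88/265 = 0.792.
Government-spending multiplier = 1/(1 − MPC) = 1/(1 − 0.792) = 1/0.208 ≈ 4.808.
ΔY = k × ΔG = (+£513 billion) / 0.208 ≈ +£2,466.3 billion.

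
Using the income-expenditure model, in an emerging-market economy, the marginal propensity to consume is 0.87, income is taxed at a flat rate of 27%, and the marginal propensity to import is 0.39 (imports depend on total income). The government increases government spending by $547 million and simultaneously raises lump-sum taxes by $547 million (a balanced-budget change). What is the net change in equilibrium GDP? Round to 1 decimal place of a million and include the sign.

Expenditure multiplier = 1/(1 − c(1−t) + m) = 1/(1 − 0.87×0.73 + 0.39) = 1/0.7549 ≈ 1.325.
ΔG contributes k·ΔG = (+$547 million) / 0.7549 ≈ +$724.6 million.
ΔT of +$547 million changes first-round spending by −c·ΔT = −$475.89 million, contributing k·(−c·ΔT) = (−$475.89 million) / 0.7549 ≈ −$630.4 million.
Net ΔY = k(ΔG − c·ΔT) = (+$71.11 million) / 0.7549 ≈ +$94.2 million.

+$94.2 million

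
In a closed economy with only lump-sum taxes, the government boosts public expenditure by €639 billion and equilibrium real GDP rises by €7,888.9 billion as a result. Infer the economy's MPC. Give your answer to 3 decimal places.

0.919

Implied spending multiplier k = ΔY/ΔG = 7,888.9/639 ≈ 12.3457.
Since k = 1/(1 − MPC), MPC = 1 − 1/k = 1 − ΔG/ΔY = 1 − 639/7,888.9 ≈ 0.919.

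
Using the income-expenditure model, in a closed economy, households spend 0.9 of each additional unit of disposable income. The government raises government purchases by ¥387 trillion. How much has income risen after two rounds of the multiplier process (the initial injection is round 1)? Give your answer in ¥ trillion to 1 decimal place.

Round 1 adds ΔG = ¥387 trillion; each later round is MPC = 0.9 times the previous.
After 2 rounds: 387 + 348.3 = ΔG·(1 − c^2)/(1 − c) = 387 × (1 − 0.81)/0.1 = ¥735.3 trillion.

¥735.3 trillion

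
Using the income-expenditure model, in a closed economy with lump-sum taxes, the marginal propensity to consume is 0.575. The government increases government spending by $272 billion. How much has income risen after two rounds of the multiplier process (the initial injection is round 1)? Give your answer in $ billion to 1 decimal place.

$428.4 billion

Round 1 adds ΔG = $272 billion; each later round is MPC = 0.575 times the previous.
After 2 rounds: 272 + 156.4 = ΔG·(1 − c^2)/(1 − c) = 272 × (1 − 0.330625)/0.425 = $428.4 billion.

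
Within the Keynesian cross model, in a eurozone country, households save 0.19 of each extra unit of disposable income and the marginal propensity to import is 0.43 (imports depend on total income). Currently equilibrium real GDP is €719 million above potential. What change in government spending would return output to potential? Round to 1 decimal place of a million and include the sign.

MPC = 1 − MPS = 1 − 0.19 = 0.81.
Spending multiplier = 1/(1 − c + m) = 1/(1 − 0.81 + 0.43) = 1/0.62 ≈ 1.613.
Need ΔY = −€719 million, so ΔG = ΔY/k = (−€719 million) × 0.62 ≈ −€445.8 million.
The government should cut government spending by €445.8 million.

−€445.8 million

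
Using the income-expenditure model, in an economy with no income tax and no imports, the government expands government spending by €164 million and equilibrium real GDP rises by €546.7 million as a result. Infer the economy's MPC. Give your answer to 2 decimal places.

Implied spending multiplier k = ΔY/ΔG = 546.7/164 ≈ 3.3335.
Since k = 1/(1 − MPC), MPC = 1 − 1/k = 1 − ΔG/ΔY = 1 − 164/546.7 ≈ 0.70.

0.70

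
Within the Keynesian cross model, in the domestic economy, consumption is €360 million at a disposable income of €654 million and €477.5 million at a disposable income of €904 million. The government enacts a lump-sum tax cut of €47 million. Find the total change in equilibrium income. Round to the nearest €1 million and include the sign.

+€42 million

MPC = ΔC/ΔYd = (477.5 − 360)/(904 − 654) = 117.5/250 = 0.47.
A lump-sum tax change of −€47 million shifts disposable income by +€47 million; first-round consumption changes by −c × ΔT = −0.47 × (−€47 million) = +€22.09 million.
Expenditure multiplier = 1/(1 − MPC) = 1/(1 − 0.47) = 1/0.53 ≈ 1.887.
The tax multiplier is −c × k ≈ −0.887, so ΔY = k × (−c·ΔT) = (+€22.09 million) / 0.53 ≈ +€42 million.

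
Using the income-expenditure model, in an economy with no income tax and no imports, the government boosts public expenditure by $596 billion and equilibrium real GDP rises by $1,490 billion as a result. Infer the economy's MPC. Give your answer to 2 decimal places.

Implied spending multiplier k = ΔY/ΔG = 1,490/596 = 2.5.
Since k = 1/(1 − MPC), MPC = 1 − 1/k = 1 − ΔG/ΔY = 1 − 596/1,490 = 0.60.

0.60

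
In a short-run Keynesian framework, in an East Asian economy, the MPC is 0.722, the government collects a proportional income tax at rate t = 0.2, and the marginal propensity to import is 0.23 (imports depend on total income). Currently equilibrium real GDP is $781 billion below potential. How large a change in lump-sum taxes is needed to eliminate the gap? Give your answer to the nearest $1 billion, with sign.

Spending multiplier = 1/(1 − c(1−t) + m) = 1/(1 − 0.722×0.8 + 0.23) = 1/0.6524 ≈ 1.533.
Tax multiplier = −c·k = −0.722/0.6524 ≈ −1.107. Need ΔY = +$781 billion, so ΔT = ΔY/(−c·k) = −(+$781 billion) × 0.6524 / 0.722 ≈ −$706 billion.
The government should cut lump-sum taxes by $706 billion.

−$706 billion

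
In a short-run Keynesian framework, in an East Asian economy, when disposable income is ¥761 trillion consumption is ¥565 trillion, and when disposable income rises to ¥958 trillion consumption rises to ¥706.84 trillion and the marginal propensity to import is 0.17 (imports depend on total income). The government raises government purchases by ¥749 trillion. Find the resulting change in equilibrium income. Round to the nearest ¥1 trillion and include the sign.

MPC = ΔC/ΔYd = (706.84 − 565)/(958 − 761) = 141.84/197 = 0.72.
Expenditure multiplier = 1/(1 − c + m) = 1/(1 − 0.72 + 0.17) = 1/0.45 ≈ 2.222.
ΔY = k × ΔG = (+¥749 trillion) / 0.45 ≈ +¥1,664 trillion.

+¥1,664 trillion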